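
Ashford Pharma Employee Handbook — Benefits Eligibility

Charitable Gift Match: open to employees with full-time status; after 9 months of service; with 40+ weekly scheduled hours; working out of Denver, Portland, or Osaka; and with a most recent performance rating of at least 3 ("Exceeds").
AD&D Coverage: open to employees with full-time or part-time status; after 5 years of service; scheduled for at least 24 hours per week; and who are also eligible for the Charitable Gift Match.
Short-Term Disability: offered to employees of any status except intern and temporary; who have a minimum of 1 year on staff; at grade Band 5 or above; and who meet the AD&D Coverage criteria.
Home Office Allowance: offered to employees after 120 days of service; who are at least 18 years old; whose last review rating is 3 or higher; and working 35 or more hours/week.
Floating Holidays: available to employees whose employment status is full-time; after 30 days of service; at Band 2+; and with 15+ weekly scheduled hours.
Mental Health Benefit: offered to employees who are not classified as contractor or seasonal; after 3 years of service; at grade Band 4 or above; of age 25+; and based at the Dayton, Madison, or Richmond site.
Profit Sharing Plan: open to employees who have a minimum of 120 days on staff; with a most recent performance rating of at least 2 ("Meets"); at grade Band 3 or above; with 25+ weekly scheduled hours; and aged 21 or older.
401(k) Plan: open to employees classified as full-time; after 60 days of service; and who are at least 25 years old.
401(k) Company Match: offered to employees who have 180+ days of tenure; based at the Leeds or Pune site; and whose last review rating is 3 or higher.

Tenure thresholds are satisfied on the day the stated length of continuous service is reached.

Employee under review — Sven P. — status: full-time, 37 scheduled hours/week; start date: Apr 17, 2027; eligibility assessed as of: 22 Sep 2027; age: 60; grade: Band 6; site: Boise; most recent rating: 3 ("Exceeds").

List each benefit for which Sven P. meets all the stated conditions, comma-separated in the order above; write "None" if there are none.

Service from Apr 17, 2027 to 22 Sep 2027: 158 days.
Charitable Gift Match — status full-time ✓; service 158 days < 9 months (≈270 days) ✗ → not eligible.
AD&D Coverage — status full-time ✓; service 158 days < 5 years (≈1825 days) ✗ → not eligible.
Short-Term Disability — status full-time ✓ (not excluded); service 158 days < 1 year (≈365 days) ✗ → not eligible.
Home Office Allowance — service 158 days ≥ 120 days ✓; age 60 ≥ 18 ✓; rating 3 ≥ 3 ✓; 37 hrs/wk ≥ 35 ✓ → eligible.
Floating Holidays — status full-time ✓; service 158 days ≥ 30 days ✓; grade Band 6 ≥ Band 2 ✓; 37 hrs/wk ≥ 15 ✓ → eligible.
Mental Health Benefit — status full-time ✓ (not excluded); service 158 days < 3 years (≈1095 days) ✗ → not eligible.
Profit Sharing Plan — service 158 days ≥ 120 days ✓; rating 3 ≥ 2 ✓; grade Band 6 ≥ Band 3 ✓; 37 hrs/wk ≥ 25 ✓; age 60 ≥ 21 ✓ → eligible.
401(k) Plan — status full-time ✓; service 158 days ≥ 60 days ✓; age 60 ≥ 25 ✓ → eligible.
401(k) Company Match — service 158 days < 180 days ✗ → not eligible.

Home Office Allowance, Floating Holidays, Profit Sharing Plan, 401(k) Plan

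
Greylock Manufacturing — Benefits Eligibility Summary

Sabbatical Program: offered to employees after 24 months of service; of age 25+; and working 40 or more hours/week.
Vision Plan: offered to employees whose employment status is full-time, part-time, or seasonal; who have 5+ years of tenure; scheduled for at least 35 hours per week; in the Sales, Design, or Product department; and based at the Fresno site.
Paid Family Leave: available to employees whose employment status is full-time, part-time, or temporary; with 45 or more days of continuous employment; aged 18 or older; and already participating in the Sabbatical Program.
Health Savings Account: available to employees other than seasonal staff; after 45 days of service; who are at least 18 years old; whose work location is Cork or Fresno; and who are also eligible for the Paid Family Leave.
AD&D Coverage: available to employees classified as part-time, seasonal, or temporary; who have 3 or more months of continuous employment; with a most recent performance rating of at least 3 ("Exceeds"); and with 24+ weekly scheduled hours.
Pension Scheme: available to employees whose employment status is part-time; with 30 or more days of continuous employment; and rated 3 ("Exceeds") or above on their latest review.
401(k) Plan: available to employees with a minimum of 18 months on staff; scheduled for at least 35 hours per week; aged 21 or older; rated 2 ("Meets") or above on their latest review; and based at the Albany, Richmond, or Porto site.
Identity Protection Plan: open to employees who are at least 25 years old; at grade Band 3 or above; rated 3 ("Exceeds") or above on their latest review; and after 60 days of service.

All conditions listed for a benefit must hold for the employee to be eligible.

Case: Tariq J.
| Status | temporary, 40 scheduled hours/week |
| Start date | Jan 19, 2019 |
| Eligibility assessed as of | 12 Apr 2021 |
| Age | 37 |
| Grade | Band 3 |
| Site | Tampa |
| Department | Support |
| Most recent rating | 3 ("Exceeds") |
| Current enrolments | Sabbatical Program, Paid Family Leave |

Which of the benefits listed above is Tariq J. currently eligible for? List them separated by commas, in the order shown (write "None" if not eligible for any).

Service from Jan 19, 2019 to 12 Apr 2021: 814 days.
Sabbatical Program — service 814 days ≥ 24 months (≈720 days) ✓; age 37 ≥ 25 ✓; 40 hrs/wk ≥ 40 ✓ → eligible.
Vision Plan — status temporary ✗ (requires full-time, part-time, or seasonal) → not eligible.
Paid Family Leave — status temporary ✓; service 814 days ≥ 45 days ✓; age 37 ≥ 18 ✓; enrolled in Sabbatical Program ✓ → eligible.
Health Savings Account — status temporary ✓ (not excluded); service 814 days ≥ 45 days ✓; age 37 ≥ 18 ✓; site Tampa ✗ (not Cork or Fresno) → not eligible.
AD&D Coverage — status temporary ✓; service 814 days ≥ 3 months (≈90 days) ✓; rating 3 ≥ 3 ✓; 40 hrs/wk ≥ 24 ✓ → eligible.
Pension Scheme — status temporary ✗ (requires part-time) → not eligible.
401(k) Plan — service 814 days ≥ 18 months (≈540 days) ✓; 40 hrs/wk ≥ 35 ✓; age 37 ≥ 21 ✓; rating 3 ≥ 2 ✓; site Tampa ✗ (not Albany, Richmond, or Porto) → not eligible.
Identity Protection Plan — age 37 ≥ 25 ✓; grade Band 3 ≥ Band 3 ✓; rating 3 ≥ 3 ✓; service 814 days ≥ 60 days ✓ → eligible.

Sabbatical Program, Paid Family Leave, AD&D Coverage, Identity Protection Plan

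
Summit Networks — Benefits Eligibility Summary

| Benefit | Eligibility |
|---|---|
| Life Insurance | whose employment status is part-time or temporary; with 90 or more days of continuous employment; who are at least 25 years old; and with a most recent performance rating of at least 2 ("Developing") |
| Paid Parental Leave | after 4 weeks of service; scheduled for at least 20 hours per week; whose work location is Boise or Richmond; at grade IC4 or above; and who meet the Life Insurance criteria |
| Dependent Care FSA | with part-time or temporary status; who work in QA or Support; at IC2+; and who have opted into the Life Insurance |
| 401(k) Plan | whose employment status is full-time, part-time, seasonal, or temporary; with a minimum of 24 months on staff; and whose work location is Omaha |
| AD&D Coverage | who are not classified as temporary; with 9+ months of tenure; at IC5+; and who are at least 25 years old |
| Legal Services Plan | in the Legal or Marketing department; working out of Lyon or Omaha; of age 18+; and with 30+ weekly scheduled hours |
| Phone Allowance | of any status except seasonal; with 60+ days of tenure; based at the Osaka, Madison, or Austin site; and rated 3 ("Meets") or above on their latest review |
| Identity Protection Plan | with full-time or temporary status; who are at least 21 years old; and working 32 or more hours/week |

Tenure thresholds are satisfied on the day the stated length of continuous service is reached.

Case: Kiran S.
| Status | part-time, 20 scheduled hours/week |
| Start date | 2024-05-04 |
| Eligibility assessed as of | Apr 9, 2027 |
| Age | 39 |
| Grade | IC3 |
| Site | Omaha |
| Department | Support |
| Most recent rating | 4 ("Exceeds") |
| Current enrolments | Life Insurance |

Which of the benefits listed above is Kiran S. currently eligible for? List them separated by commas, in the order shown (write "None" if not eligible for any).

Service from 2024-05-04 to Apr 9, 2027: 1070 days.
Life Insurance — status part-time ✓; service 1070 days ≥ 90 days ✓; age 39 ≥ 25 ✓; rating 4 ≥ 2 ✓ → eligible.
Paid Parental Leave — service 1070 days ≥ 4 weeks (≈28 days) ✓; 20 hrs/wk ≥ 20 ✓; site Omaha ✗ (not Boise or Richmond) → not eligible.
Dependent Care FSA — status part-time ✓; dept Support ✓; grade IC3 ≥ IC2 ✓; enrolled in Life Insurance ✓ → eligible.
401(k) Plan — status part-time ✓; service 1070 days ≥ 24 months (≈720 days) ✓; site Omaha ✓ → eligible.
AD&D Coverage — status part-time ✓ (not excluded); service 1070 days ≥ 9 months (≈270 days) ✓; grade IC3 < IC5 ✗ → not eligible.
Legal Services Plan — dept Support ✗ → not eligible.
Phone Allowance — status part-time ✓ (not excluded); service 1070 days ≥ 60 days ✓; site Omaha ✗ (not Osaka, Madison, or Austin) → not eligible.
Identity Protection Plan — status part-time ✗ (requires full-time or temporary) → not eligible.

Life Insurance, Dependent Care FSA, 401(k) Plan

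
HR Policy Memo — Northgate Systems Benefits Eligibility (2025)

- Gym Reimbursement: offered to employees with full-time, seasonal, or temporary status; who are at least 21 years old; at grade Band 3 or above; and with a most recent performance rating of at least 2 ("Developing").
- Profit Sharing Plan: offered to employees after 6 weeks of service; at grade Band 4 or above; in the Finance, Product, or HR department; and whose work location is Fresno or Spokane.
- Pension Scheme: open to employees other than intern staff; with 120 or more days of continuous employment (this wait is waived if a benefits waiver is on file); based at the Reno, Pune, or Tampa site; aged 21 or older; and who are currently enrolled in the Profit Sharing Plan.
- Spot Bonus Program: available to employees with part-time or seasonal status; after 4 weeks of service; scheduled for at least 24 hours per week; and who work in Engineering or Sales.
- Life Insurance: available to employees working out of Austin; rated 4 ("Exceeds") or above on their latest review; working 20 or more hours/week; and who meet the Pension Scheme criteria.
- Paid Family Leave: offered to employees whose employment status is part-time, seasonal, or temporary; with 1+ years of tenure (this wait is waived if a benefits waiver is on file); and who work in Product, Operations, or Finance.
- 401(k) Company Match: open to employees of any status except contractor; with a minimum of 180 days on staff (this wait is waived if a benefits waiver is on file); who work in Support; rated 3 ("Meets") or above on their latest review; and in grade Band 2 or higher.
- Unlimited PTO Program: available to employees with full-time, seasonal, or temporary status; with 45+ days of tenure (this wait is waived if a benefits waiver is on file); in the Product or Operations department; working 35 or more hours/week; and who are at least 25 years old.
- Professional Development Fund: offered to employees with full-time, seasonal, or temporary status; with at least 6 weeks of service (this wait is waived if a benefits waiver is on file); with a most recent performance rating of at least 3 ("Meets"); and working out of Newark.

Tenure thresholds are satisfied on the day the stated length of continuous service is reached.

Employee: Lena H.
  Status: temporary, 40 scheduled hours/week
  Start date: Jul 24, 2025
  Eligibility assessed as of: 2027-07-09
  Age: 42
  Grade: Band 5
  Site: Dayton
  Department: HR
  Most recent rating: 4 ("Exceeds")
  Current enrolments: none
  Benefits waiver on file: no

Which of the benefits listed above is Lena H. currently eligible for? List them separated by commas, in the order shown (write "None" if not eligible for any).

Gym Reimbursement

Service from Jul 24, 2025 to 2027-07-09: 715 days.
Gym Reimbursement — status temporary ✓; age 42 ≥ 21 ✓; grade Band 5 ≥ Band 3 ✓; rating 4 ≥ 2 ✓ → eligible.
Profit Sharing Plan — service 715 days ≥ 6 weeks (≈42 days) ✓; grade Band 5 ≥ Band 4 ✓; dept HR ✓; site Dayton ✗ (not Fresno or Spokane) → not eligible.
Pension Scheme — status temporary ✓ (not excluded); no waiver, service 715 days ≥ 120 days ✓; site Dayton ✗ (not Reno, Pune, or Tampa) → not eligible.
Spot Bonus Program — status temporary ✗ (requires part-time or seasonal) → not eligible.
Life Insurance — site Dayton ✗ (not Austin) → not eligible.
Paid Family Leave — status temporary ✓; no waiver, service 715 days ≥ 1 year (≈365 days) ✓; dept HR ✗ → not eligible.
401(k) Company Match — status temporary ✓ (not excluded); no waiver, service 715 days ≥ 180 days ✓; dept HR ✗ → not eligible.
Unlimited PTO Program — status temporary ✓; no waiver, service 715 days ≥ 45 days ✓; dept HR ✗ → not eligible.
Professional Development Fund — status temporary ✓; no waiver, service 715 days ≥ 6 weeks (≈42 days) ✓; rating 4 ≥ 3 ✓; site Dayton ✗ (not Newark) → not eligible.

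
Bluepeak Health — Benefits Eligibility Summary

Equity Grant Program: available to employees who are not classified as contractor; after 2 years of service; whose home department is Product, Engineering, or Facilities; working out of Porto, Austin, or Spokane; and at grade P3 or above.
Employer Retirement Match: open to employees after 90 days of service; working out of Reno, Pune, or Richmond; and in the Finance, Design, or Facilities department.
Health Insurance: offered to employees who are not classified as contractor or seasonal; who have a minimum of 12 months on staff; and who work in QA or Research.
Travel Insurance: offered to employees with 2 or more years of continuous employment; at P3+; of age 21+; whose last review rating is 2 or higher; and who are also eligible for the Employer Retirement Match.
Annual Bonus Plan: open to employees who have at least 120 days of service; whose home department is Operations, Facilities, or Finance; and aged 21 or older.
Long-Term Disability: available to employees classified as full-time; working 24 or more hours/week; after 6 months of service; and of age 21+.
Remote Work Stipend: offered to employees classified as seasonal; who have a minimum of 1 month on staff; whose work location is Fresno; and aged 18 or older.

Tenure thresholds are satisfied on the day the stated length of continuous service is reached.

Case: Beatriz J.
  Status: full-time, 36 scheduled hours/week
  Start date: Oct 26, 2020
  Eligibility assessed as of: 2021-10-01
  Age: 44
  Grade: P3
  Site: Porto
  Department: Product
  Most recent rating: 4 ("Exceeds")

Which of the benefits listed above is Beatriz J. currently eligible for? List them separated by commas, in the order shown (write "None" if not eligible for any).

Long-Term Disability

Service from Oct 26, 2020 to 2021-10-01: 340 days.
Equity Grant Program — status full-time ✓ (not excluded); service 340 days < 2 years (≈730 days) ✗ → not eligible.
Employer Retirement Match — service 340 days ≥ 90 days ✓; site Porto ✗ (not Reno, Pune, or Richmond) → not eligible.
Health Insurance — status full-time ✓ (not excluded); service 340 days < 12 months (≈360 days) ✗ → not eligible.
Travel Insurance — service 340 days < 2 years (≈730 days) ✗ → not eligible.
Annual Bonus Plan — service 340 days ≥ 120 days ✓; dept Product ✗ → not eligible.
Long-Term Disability — status full-time ✓; 36 hrs/wk ≥ 24 ✓; service 340 days ≥ 6 months (≈180 days) ✓; age 44 ≥ 21 ✓ → eligible.
Remote Work Stipend — status full-time ✗ (requires seasonal) → not eligible.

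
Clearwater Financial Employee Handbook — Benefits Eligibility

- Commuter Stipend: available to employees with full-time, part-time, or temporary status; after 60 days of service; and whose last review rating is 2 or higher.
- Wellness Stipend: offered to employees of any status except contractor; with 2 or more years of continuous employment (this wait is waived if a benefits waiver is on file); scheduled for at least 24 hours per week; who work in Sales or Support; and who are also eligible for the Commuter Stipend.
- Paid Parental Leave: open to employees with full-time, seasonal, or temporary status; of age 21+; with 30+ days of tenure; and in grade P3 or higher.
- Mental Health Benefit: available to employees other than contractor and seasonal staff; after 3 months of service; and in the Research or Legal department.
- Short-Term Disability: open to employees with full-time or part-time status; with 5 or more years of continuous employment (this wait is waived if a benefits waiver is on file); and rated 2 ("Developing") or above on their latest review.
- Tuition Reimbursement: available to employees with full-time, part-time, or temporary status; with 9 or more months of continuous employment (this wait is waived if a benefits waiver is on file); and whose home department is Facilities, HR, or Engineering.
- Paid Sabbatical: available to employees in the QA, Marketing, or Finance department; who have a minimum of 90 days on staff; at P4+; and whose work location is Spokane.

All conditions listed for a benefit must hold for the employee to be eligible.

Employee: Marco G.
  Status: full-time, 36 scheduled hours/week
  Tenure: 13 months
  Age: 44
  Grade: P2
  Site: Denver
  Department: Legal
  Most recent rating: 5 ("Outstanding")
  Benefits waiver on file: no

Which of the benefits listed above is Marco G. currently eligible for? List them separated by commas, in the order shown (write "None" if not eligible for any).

Commuter Stipend, Mental Health Benefit

Commuter Stipend — status full-time ✓; service 13 months ≥ 60 days ✓; rating 5 ≥ 2 ✓ → eligible.
Wellness Stipend — status full-time ✓ (not excluded); no waiver, service 13 months < 2 years (≈730 days) ✗ → not eligible.
Paid Parental Leave — status full-time ✓; age 44 ≥ 21 ✓; service 13 months ≥ 30 days ✓; grade P2 < P3 ✗ → not eligible.
Mental Health Benefit — status full-time ✓ (not excluded); service 13 months ≥ 3 months ✓; dept Legal ✓ → eligible.
Short-Term Disability — status full-time ✓; no waiver, service 13 months < 5 years (≈1825 days) ✗ → not eligible.
Tuition Reimbursement — status full-time ✓; no waiver, service 13 months ≥ 9 months ✓; dept Legal ✗ → not eligible.
Paid Sabbatical — dept Legal ✗ → not eligible.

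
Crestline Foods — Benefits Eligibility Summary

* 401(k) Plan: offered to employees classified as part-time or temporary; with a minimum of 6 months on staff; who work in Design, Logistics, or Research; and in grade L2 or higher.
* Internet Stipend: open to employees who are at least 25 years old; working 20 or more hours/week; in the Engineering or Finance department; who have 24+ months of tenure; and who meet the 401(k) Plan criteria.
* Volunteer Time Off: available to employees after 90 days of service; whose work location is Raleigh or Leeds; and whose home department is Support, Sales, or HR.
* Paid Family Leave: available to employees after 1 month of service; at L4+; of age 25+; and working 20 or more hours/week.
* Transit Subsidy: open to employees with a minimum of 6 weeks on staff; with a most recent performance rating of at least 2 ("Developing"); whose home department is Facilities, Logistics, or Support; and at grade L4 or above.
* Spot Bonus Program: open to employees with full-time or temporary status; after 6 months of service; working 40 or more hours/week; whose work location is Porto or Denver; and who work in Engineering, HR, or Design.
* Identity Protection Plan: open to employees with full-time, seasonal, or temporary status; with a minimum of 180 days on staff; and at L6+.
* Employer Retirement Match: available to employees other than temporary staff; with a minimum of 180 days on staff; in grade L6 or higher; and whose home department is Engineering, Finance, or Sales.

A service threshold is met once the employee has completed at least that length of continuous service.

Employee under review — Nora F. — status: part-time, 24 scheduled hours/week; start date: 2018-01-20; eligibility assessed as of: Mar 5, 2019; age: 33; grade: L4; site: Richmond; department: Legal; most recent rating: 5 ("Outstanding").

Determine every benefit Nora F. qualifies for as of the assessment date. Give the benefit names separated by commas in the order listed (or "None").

Service from 2018-01-20 to Mar 5, 2019: 409 days.
401(k) Plan — status part-time ✓; service 409 days ≥ 6 months (≈180 days) ✓; dept Legal ✗ → not eligible.
Internet Stipend — age 33 ≥ 25 ✓; 24 hrs/wk ≥ 20 ✓; dept Legal ✗ → not eligible.
Volunteer Time Off — service 409 days ≥ 90 days ✓; site Richmond ✗ (not Raleigh or Leeds) → not eligible.
Paid Family Leave — service 409 days ≥ 1 month (≈30 days) ✓; grade L4 ≥ L4 ✓; age 33 ≥ 25 ✓; 24 hrs/wk ≥ 20 ✓ → eligible.
Transit Subsidy — service 409 days ≥ 6 weeks (≈42 days) ✓; rating 5 ≥ 2 ✓; dept Legal ✗ → not eligible.
Spot Bonus Program — status part-time ✗ (requires full-time or temporary) → not eligible.
Identity Protection Plan — status part-time ✗ (requires full-time, seasonal, or temporary) → not eligible.
Employer Retirement Match — status part-time ✓ (not excluded); service 409 days ≥ 180 days ✓; grade L4 < L6 ✗ → not eligible.

Paid Family Leave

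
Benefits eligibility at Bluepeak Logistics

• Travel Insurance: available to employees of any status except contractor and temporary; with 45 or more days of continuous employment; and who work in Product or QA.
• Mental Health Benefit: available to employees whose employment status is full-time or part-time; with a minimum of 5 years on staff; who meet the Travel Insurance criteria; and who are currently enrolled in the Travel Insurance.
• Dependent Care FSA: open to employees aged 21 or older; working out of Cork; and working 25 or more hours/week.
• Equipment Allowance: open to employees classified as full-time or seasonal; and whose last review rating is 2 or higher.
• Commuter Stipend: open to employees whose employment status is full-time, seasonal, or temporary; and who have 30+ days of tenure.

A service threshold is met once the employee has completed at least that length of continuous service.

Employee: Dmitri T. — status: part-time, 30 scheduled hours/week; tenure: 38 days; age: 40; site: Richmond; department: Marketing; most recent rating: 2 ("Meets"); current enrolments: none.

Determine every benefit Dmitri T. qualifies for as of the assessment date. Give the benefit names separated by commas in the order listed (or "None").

Travel Insurance — status part-time ✓ (not excluded); service 38 days < 45 days ✗ → not eligible.
Mental Health Benefit — status part-time ✓; service 38 days < 5 years (≈1825 days) ✗ → not eligible.
Dependent Care FSA — age 40 ≥ 21 ✓; site Richmond ✗ (not Cork) → not eligible.
Equipment Allowance — status part-time ✗ (requires full-time or seasonal) → not eligible.
Commuter Stipend — status part-time ✗ (requires full-time, seasonal, or temporary) → not eligible.

None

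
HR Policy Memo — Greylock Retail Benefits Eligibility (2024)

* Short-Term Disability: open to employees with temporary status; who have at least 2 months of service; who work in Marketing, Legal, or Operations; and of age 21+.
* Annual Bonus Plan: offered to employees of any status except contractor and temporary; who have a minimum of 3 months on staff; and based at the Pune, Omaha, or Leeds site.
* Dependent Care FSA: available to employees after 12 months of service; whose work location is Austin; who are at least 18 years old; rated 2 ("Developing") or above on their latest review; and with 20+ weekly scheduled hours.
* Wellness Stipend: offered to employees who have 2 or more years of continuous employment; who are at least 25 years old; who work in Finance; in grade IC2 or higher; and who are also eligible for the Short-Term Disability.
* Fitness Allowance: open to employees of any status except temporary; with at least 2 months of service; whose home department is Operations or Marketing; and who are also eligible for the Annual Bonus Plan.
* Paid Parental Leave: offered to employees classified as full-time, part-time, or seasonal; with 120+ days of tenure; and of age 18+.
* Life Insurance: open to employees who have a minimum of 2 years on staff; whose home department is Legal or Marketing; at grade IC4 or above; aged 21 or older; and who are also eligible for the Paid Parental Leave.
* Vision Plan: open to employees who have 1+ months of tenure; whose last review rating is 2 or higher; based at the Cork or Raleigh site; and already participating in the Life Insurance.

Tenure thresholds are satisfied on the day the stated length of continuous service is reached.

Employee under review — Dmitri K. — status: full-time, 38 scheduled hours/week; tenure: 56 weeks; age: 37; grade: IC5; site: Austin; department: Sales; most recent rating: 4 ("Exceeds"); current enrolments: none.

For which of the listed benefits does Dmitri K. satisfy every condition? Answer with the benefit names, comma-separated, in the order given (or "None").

Short-Term Disability — status full-time ✗ (requires temporary) → not eligible.
Annual Bonus Plan — status full-time ✓ (not excluded); service 56 weeks ≥ 3 months (≈90 days) ✓; site Austin ✗ (not Pune, Omaha, or Leeds) → not eligible.
Dependent Care FSA — service 56 weeks ≥ 12 months (≈360 days) ✓; site Austin ✓; age 37 ≥ 18 ✓; rating 4 ≥ 2 ✓; 38 hrs/wk ≥ 20 ✓ → eligible.
Wellness Stipend — service 56 weeks < 2 years (≈730 days) ✗ → not eligible.
Fitness Allowance — status full-time ✓ (not excluded); service 56 weeks ≥ 2 months (≈60 days) ✓; dept Sales ✗ → not eligible.
Paid Parental Leave — status full-time ✓; service 56 weeks ≥ 120 days ✓; age 37 ≥ 18 ✓ → eligible.
Life Insurance — service 56 weeks < 2 years (≈730 days) ✗ → not eligible.
Vision Plan — service 56 weeks ≥ 1 month (≈30 days) ✓; rating 4 ≥ 2 ✓; site Austin ✗ (not Cork or Raleigh) → not eligible.

Dependent Care FSA, Paid Parental Leave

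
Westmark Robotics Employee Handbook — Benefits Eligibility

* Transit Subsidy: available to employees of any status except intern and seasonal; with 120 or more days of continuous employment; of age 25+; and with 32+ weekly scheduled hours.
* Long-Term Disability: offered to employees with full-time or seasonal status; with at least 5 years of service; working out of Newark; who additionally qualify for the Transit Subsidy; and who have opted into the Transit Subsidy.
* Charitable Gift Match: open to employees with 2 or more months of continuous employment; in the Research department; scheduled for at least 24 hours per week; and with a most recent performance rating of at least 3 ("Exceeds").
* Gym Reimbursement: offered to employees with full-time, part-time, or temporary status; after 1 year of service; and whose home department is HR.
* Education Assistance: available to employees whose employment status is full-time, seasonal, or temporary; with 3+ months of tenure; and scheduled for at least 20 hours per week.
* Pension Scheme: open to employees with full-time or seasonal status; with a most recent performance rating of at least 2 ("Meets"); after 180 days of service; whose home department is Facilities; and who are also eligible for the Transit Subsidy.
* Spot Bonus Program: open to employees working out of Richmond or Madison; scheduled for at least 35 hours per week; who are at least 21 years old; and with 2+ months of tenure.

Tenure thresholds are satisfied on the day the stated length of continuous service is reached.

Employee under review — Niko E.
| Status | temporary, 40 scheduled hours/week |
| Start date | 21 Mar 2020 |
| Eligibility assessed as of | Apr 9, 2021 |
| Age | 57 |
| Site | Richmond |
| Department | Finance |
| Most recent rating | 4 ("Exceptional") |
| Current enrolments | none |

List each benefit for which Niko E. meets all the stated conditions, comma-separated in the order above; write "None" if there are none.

Service from 21 Mar 2020 to Apr 9, 2021: 384 days.
Transit Subsidy — status temporary ✓ (not excluded); service 384 days ≥ 120 days ✓; age 57 ≥ 25 ✓; 40 hrs/wk ≥ 32 ✓ → eligible.
Long-Term Disability — status temporary ✗ (requires full-time or seasonal) → not eligible.
Charitable Gift Match — service 384 days ≥ 2 months (≈60 days) ✓; dept Finance ✗ → not eligible.
Gym Reimbursement — status temporary ✓; service 384 days ≥ 1 year (≈365 days) ✓; dept Finance ✗ → not eligible.
Education Assistance — status temporary ✓; service 384 days ≥ 3 months (≈90 days) ✓; 40 hrs/wk ≥ 20 ✓ → eligible.
Pension Scheme — status temporary ✗ (requires full-time or seasonal) → not eligible.
Spot Bonus Program — site Richmond ✓; 40 hrs/wk ≥ 35 ✓; age 57 ≥ 21 ✓; service 384 days ≥ 2 months (≈60 days) ✓ → eligible.

Transit Subsidy, Education Assistance, Spot Bonus Program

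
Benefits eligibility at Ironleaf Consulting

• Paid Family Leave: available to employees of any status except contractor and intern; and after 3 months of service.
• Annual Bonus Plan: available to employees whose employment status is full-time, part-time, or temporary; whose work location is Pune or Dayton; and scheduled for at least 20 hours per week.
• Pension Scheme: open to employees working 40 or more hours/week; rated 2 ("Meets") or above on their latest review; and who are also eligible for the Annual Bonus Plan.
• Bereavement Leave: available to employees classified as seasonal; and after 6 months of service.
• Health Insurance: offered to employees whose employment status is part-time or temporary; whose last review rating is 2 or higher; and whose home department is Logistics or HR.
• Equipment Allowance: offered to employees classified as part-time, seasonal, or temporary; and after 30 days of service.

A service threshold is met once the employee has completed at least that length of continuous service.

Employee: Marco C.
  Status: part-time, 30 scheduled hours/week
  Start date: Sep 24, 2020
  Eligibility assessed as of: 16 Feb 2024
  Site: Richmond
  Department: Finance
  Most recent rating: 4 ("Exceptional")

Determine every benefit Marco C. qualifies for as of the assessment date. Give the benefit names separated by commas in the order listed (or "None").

Service from Sep 24, 2020 to 16 Feb 2024: 1240 days.
Paid Family Leave — status part-time ✓ (not excluded); service 1240 days ≥ 3 months (≈90 days) ✓ → eligible.
Annual Bonus Plan — status part-time ✓; site Richmond ✗ (not Pune or Dayton) → not eligible.
Pension Scheme — 30 hrs/wk < 40 ✗ → not eligible.
Bereavement Leave — status part-time ✗ (requires seasonal) → not eligible.
Health Insurance — status part-time ✓; rating 4 ≥ 2 ✓; dept Finance ✗ → not eligible.
Equipment Allowance — status part-time ✓; service 1240 days ≥ 30 days ✓ → eligible.

Paid Family Leave, Equipment Allowance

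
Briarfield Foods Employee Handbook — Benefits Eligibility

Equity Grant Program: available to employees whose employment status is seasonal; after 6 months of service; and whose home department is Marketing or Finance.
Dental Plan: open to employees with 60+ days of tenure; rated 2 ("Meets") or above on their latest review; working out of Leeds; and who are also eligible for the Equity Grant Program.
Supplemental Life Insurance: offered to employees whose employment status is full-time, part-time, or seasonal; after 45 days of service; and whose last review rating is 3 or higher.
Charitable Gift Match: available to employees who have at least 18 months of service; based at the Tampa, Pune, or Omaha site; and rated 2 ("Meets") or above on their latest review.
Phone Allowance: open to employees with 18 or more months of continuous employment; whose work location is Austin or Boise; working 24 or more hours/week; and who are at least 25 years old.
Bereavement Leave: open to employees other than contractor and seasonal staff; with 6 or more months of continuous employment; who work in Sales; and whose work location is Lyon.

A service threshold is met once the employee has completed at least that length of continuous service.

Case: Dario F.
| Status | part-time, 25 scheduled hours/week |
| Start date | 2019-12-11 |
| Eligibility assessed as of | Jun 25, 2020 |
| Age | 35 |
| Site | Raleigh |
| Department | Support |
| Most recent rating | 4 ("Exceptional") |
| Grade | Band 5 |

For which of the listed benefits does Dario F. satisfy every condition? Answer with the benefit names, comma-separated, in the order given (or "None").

Supplemental Life Insurance

Service from 2019-12-11 to Jun 25, 2020: 197 days.
Equity Grant Program — status part-time ✗ (requires seasonal) → not eligible.
Dental Plan — service 197 days ≥ 60 days ✓; rating 4 ≥ 2 ✓; site Raleigh ✗ (not Leeds) → not eligible.
Supplemental Life Insurance — status part-time ✓; service 197 days ≥ 45 days ✓; rating 4 ≥ 3 ✓ → eligible.
Charitable Gift Match — service 197 days < 18 months (≈540 days) ✗ → not eligible.
Phone Allowance — service 197 days < 18 months (≈540 days) ✗ → not eligible.
Bereavement Leave — status part-time ✓ (not excluded); service 197 days ≥ 6 months (≈180 days) ✓; dept Support ✗ → not eligible.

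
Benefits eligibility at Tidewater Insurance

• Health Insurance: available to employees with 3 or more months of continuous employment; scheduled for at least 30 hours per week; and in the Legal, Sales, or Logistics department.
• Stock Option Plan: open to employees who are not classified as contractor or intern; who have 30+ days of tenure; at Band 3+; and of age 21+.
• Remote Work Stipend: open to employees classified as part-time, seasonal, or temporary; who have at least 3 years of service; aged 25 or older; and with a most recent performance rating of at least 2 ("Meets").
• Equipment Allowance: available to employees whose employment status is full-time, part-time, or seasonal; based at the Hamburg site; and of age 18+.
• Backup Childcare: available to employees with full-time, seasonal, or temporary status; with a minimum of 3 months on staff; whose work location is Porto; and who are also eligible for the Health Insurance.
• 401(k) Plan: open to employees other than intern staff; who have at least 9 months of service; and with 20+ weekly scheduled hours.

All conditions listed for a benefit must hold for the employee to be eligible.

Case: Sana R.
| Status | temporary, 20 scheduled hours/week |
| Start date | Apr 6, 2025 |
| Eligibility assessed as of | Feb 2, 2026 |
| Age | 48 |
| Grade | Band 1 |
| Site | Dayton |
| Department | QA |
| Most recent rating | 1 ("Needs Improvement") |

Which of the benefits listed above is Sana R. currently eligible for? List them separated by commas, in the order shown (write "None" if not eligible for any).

401(k) Plan

Service from Apr 6, 2025 to Feb 2, 2026: 302 days.
Health Insurance — service 302 days ≥ 3 months (≈90 days) ✓; 20 hrs/wk < 30 ✗ → not eligible.
Stock Option Plan — status temporary ✓ (not excluded); service 302 days ≥ 30 days ✓; grade Band 1 < Band 3 ✗ → not eligible.
Remote Work Stipend — status temporary ✓; service 302 days < 3 years (≈1095 days) ✗ → not eligible.
Equipment Allowance — status temporary ✗ (requires full-time, part-time, or seasonal) → not eligible.
Backup Childcare — status temporary ✓; service 302 days ≥ 3 months (≈90 days) ✓; site Dayton ✗ (not Porto) → not eligible.
401(k) Plan — status temporary ✓ (not excluded); service 302 days ≥ 9 months (≈270 days) ✓; 20 hrs/wk ≥ 20 ✓ → eligible.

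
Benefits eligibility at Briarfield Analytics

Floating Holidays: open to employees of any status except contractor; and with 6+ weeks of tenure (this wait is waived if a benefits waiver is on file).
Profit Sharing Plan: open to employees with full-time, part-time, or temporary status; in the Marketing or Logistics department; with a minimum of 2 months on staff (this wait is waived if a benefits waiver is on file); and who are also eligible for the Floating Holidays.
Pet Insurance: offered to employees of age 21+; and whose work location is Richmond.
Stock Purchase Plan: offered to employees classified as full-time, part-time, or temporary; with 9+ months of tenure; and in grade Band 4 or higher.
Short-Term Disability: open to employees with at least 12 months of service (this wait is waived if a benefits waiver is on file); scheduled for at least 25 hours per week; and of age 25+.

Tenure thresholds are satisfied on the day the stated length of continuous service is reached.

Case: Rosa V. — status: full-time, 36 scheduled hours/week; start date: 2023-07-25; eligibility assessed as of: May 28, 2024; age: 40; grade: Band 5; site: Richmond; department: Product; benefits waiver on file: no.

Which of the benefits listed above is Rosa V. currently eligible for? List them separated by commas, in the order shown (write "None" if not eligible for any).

Service from 2023-07-25 to May 28, 2024: 308 days.
Floating Holidays — status full-time ✓ (not excluded); no waiver, service 308 days ≥ 6 weeks (≈42 days) ✓ → eligible.
Profit Sharing Plan — status full-time ✓; dept Product ✗ → not eligible.
Pet Insurance — age 40 ≥ 21 ✓; site Richmond ✓ → eligible.
Stock Purchase Plan — status full-time ✓; service 308 days ≥ 9 months (≈270 days) ✓; grade Band 5 ≥ Band 4 ✓ → eligible.
Short-Term Disability — no waiver, service 308 days < 12 months (≈360 days) ✗ → not eligible.

Floating Holidays, Pet Insurance, Stock Purchase Plan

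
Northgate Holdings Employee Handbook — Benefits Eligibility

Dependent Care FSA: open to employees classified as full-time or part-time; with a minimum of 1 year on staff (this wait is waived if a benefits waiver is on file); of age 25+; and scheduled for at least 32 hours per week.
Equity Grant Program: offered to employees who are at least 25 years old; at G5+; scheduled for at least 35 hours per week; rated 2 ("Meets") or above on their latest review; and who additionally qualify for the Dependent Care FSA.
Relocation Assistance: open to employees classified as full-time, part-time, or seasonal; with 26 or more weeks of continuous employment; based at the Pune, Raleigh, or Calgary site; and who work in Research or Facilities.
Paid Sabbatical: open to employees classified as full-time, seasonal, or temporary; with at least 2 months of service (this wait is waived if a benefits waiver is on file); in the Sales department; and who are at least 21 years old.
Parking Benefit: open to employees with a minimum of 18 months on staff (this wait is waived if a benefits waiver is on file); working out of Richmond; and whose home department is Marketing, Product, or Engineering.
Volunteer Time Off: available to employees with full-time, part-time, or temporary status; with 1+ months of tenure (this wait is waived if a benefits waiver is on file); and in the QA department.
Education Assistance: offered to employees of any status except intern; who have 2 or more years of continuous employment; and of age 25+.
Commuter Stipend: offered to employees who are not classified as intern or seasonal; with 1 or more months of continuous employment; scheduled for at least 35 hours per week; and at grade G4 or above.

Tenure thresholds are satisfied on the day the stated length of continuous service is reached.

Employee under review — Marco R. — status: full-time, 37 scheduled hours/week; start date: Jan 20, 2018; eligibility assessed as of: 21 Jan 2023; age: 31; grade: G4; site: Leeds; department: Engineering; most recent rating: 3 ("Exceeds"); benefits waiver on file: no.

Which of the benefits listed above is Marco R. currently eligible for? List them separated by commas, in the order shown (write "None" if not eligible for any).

Dependent Care FSA, Education Assistance, Commuter Stipend

Service from Jan 20, 2018 to 21 Jan 2023: 1827 days.
Dependent Care FSA — status full-time ✓; no waiver, service 1827 days ≥ 1 year (≈365 days) ✓; age 31 ≥ 25 ✓; 37 hrs/wk ≥ 32 ✓ → eligible.
Equity Grant Program — age 31 ≥ 25 ✓; grade G4 < G5 ✗ → not eligible.
Relocation Assistance — status full-time ✓; service 1827 days ≥ 26 weeks (≈182 days) ✓; site Leeds ✗ (not Pune, Raleigh, or Calgary) → not eligible.
Paid Sabbatical — status full-time ✓; no waiver, service 1827 days ≥ 2 months (≈60 days) ✓; dept Engineering ✗ → not eligible.
Parking Benefit — no waiver, service 1827 days ≥ 18 months (≈540 days) ✓; site Leeds ✗ (not Richmond) → not eligible.
Volunteer Time Off — status full-time ✓; no waiver, service 1827 days ≥ 1 month (≈30 days) ✓; dept Engineering ✗ → not eligible.
Education Assistance — status full-time ✓ (not excluded); service 1827 days ≥ 2 years (≈730 days) ✓; age 31 ≥ 25 ✓ → eligible.
Commuter Stipend — status full-time ✓ (not excluded); service 1827 days ≥ 1 month (≈30 days) ✓; 37 hrs/wk ≥ 35 ✓; grade G4 ≥ G4 ✓ → eligible.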